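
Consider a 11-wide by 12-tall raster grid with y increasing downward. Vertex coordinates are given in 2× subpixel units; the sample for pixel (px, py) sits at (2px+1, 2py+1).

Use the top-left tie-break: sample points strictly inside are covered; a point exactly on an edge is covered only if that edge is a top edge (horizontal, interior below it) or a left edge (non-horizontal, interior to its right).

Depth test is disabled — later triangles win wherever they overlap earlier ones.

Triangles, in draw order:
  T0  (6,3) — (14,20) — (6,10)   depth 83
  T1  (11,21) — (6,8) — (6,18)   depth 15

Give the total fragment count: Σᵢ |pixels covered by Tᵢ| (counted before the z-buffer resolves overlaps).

T0:
  2·area = 56
  edge (6, 3)→(14, 20): d=(8,17) right/bottom  bias=-1
  edge (14, 20)→(6, 10): d=(-8,-10) top-left  bias=+0
  edge (6, 10)→(6, 3): d=(0,-7) top-left  bias=+0
    (3,3)@(7, 7): e=[15,34,7] → #
    (4,3)@(9, 7): e=[-19,54,21] → ·
    (3,4)@(7, 9): e=[31,18,7] → #
    (4,4)@(9, 9): e=[-3,38,21] → ·
    (3,5)@(7, 11): e=[47,2,7] → #
    (4,5)@(9, 11): e=[13,22,21] → #
    (5,5)@(11, 11): e=[-21,42,35] → ·
    (3,6)@(7, 13): e=[63,-14,7] → ·
    (4,6)@(9, 13): e=[29,6,21] → #
    (5,6)@(11, 13): e=[-5,26,35] → ·
    (4,7)@(9, 15): e=[45,-10,21] → ·
    (5,7)@(11, 15): e=[11,10,35] → #
  covered (6 px):
    · · · · · · · · · · ·
    · · · · · · · · · · ·
    · · · · · · · · · · ·
    · · · # · · · · · · ·
    · · · # · · · · · · ·
    · · · # # · · · · · ·
    · · · · # · · · · · ·
    · · · · · # · · · · ·
    · · · · · · · · · · ·
    · · · · · · · · · · ·
    · · · · · · · · · · ·
    · · · · · · · · · · ·
T1:
  2·area = 50  (B↔C swapped to make it positive)
  edge (11, 21)→(6, 18): d=(-5,-3) top-left  bias=+0
  edge (6, 18)→(6, 8): d=(0,-10) top-left  bias=+0
  edge (6, 8)→(11, 21): d=(5,13) right/bottom  bias=-1
    (3,5)@(7, 11): e=[38,10,2] → #
    (4,5)@(9, 11): e=[44,30,-24] → ·
    (3,6)@(7, 13): e=[28,10,12] → #
    (4,6)@(9, 13): e=[34,30,-14] → ·
    (0,7)@(1, 15): e=[0,-50,100] → ·  [on edge]
    (3,7)@(7, 15): e=[18,10,22] → #
    (4,7)@(9, 15): e=[24,30,-4] → ·
    (3,8)@(7, 17): e=[8,10,32] → #
    (4,8)@(9, 17): e=[14,30,6] → #
    (5,8)@(11, 17): e=[20,50,-20] → ·
    (3,9)@(7, 19): e=[-2,10,42] → ·
    (4,9)@(9, 19): e=[4,30,16] → #
    (5,10)@(11, 21): e=[0,50,0] → ·  [on edge]
  covered (6 px):
    · · · · · · · · · · ·
    · · · · · · · · · · ·
    · · · · · · · · · · ·
    · · · · · · · · · · ·
    · · · · · · · · · · ·
    · · · # · · · · · · ·
    · · · # · · · · · · ·
    · · · # · · · · · · ·
    · · · # # · · · · · ·
    · · · · # · · · · · ·
    · · · · · · · · · · ·
    · · · · · · · · · · ·

Answer: 12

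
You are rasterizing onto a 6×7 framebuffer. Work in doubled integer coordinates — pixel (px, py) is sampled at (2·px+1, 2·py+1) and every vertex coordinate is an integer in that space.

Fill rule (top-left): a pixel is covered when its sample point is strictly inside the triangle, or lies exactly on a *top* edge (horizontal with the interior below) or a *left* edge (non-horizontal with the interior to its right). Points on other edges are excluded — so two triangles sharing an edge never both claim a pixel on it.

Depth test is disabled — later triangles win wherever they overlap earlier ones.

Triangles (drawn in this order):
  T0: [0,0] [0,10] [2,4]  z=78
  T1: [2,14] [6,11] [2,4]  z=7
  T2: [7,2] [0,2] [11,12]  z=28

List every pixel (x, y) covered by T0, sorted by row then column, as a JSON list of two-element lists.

T0:
  2·area = 20  (B↔C swapped to make it positive)
  edge (0, 0)→(2, 4): d=(2,4) right/bottom  bias=-1
  edge (2, 4)→(0, 10): d=(-2,6) right/bottom  bias=-1
  edge (0, 10)→(0, 0): d=(0,-10) top-left  bias=+0
    (1,0)@(3, 1): e=[-10,0,30] → ·  [on edge]
    (0,1)@(1, 3): e=[2,8,10] → █
    (1,1)@(3, 3): e=[-6,-4,30] → ·
    (0,2)@(1, 5): e=[6,4,10] → █
    (1,2)@(3, 5): e=[-2,-8,30] → ·
    (0,3)@(1, 7): e=[10,0,10] → ·  [on edge]
  covered (2 px):
    · · · · · ·
    █ · · · · ·
    █ · · · · ·
    · · · · · ·
    · · · · · ·
    · · · · · ·
    · · · · · ·
T1:
  2·area = 40  (B↔C swapped to make it positive)
  edge (2, 14)→(2, 4): d=(0,-10) top-left  bias=+0
  edge (2, 4)→(6, 11): d=(4,7) right/bottom  bias=-1
  edge (6, 11)→(2, 14): d=(-4,3) right/bottom  bias=-1
    (1,3)@(3, 7): e=[10,5,25] → █
    (2,3)@(5, 7): e=[30,-9,19] → ·
    (1,4)@(3, 9): e=[10,13,17] → █
    (2,4)@(5, 9): e=[30,-1,11] → ·
    (1,5)@(3, 11): e=[10,21,9] → █
    (2,5)@(5, 11): e=[30,7,3] → █
    (3,5)@(7, 11): e=[50,-7,-3] → ·
    (1,6)@(3, 13): e=[10,29,1] → █
    (2,6)@(5, 13): e=[30,15,-5] → ·
  covered (5 px):
    · · · · · ·
    · · · · · ·
    · · · · · ·
    · █ · · · ·
    · █ · · · ·
    · █ █ · · ·
    · █ · · · ·
T2:
  2·area = 70  (B↔C swapped to make it positive)
  edge (7, 2)→(11, 12): d=(4,10) right/bottom  bias=-1
  edge (11, 12)→(0, 2): d=(-11,-10) top-left  bias=+0
  edge (0, 2)→(7, 2): d=(7,0) top-left  bias=+0
    (1,1)@(3, 3): e=[44,19,7] → █
    (2,1)@(5, 3): e=[24,39,7] → █
    (3,1)@(7, 3): e=[4,59,7] → █
    (4,1)@(9, 3): e=[-16,79,7] → ·
    (1,2)@(3, 5): e=[52,-3,21] → ·
    (2,2)@(5, 5): e=[32,17,21] → █
    (4,2)@(9, 5): e=[-8,57,21] → ·
    (2,3)@(5, 7): e=[40,-5,35] → ·
    (3,3)@(7, 7): e=[20,15,35] → █
    (4,3)@(9, 7): e=[0,35,35] → ·  [on edge]
    (3,4)@(7, 9): e=[28,-7,49] → ·
    (4,4)@(9, 9): e=[8,13,49] → █
  covered (7 px):
    · · · · · ·
    · █ █ █ · ·
    · · █ █ · ·
    · · · █ · ·
    · · · · █ ·
    · · · · · ·
    · · · · · ·

Answer: [[0,1],[0,2]]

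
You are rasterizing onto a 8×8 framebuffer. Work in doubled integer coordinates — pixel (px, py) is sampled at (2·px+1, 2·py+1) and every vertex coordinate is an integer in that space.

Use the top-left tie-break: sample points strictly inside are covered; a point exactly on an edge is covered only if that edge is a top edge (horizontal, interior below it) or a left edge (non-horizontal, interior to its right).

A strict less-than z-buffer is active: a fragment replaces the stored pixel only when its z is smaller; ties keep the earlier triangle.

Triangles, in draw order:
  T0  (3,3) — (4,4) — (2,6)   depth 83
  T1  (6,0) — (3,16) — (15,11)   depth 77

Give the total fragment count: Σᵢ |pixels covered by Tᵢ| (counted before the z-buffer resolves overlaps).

T0:
  2·area = 4
  edge (3, 3)→(4, 4): d=(1,1) right/bottom  bias=-1
  edge (4, 4)→(2, 6): d=(-2,2) right/bottom  bias=-1
  edge (2, 6)→(3, 3): d=(1,-3) top-left  bias=+0
    (0,0)@(1, 1): e=[0,12,-8] → ·  [on edge]
    (3,0)@(7, 1): e=[-6,0,10] → ·  [on edge]
    (1,1)@(3, 3): e=[0,4,0] → ·  [on edge]
    (2,1)@(5, 3): e=[-2,0,6] → ·  [on edge]
    (1,2)@(3, 5): e=[2,0,2] → ·  [on edge]
    (2,2)@(5, 5): e=[0,-4,8] → ·  [on edge]
    (0,3)@(1, 7): e=[6,0,-2] → ·  [on edge]
    (3,3)@(7, 7): e=[0,-12,16] → ·  [on edge]
    (0,4)@(1, 9): e=[8,-4,0] → ·  [on edge]
    (4,4)@(9, 9): e=[0,-20,24] → ·  [on edge]
    (5,5)@(11, 11): e=[0,-28,32] → ·  [on edge]
    (6,6)@(13, 13): e=[0,-36,40] → ·  [on edge]
    (7,7)@(15, 15): e=[0,-44,48] → ·  [on edge]
  covered (0 px):
    · · · · · · · ·
    · · · · · · · ·
    · · · · · · · ·
    · · · · · · · ·
    · · · · · · · ·
    · · · · · · · ·
    · · · · · · · ·
    · · · · · · · ·
T1:
  2·area = 177  (B↔C swapped to make it positive)
  edge (6, 0)→(15, 11): d=(9,11) right/bottom  bias=-1
  edge (15, 11)→(3, 16): d=(-12,5) right/bottom  bias=-1
  edge (3, 16)→(6, 0): d=(3,-16) top-left  bias=+0
    (3,1)@(7, 3): e=[16,136,25] → #
    (4,1)@(9, 3): e=[-6,126,57] → ·
    (3,2)@(7, 5): e=[34,112,31] → #
    (4,2)@(9, 5): e=[12,102,63] → #
    (5,2)@(11, 5): e=[-10,92,95] → ·
    (2,3)@(5, 7): e=[74,98,5] → #
    (5,3)@(11, 7): e=[8,68,101] → #
    (6,3)@(13, 7): e=[-14,58,133] → ·
    (2,4)@(5, 9): e=[92,74,11] → #
    (6,4)@(13, 9): e=[4,34,139] → #
    (7,4)@(15, 9): e=[-18,24,171] → ·
    (2,5)@(5, 11): e=[110,50,17] → #
    (7,5)@(15, 11): e=[0,0,177] → ·  [on edge]
  covered (21 px):
    · · · · · · · ·
    · · · # · · · ·
    · · · # # · · ·
    · · # # # # · ·
    · · # # # # # ·
    · · # # # # # ·
    · · # # # · · ·
    · · # · · · · ·

Answer: 21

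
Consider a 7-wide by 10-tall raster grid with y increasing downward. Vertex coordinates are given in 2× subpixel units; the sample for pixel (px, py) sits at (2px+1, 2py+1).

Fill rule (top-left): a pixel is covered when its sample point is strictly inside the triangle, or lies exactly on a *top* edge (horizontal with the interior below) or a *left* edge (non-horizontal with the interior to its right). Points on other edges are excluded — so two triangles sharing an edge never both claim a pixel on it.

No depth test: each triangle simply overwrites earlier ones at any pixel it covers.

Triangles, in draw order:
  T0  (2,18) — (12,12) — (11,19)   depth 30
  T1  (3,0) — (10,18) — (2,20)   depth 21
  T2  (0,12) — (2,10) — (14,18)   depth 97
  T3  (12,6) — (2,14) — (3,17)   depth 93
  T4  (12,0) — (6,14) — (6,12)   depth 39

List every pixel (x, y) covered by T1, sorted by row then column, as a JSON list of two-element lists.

T0:
  2·area = 64
  edge (2, 18)→(12, 12): d=(10,-6) top-left  bias=+0
  edge (12, 12)→(11, 19): d=(-1,7) right/bottom  bias=-1
  edge (11, 19)→(2, 18): d=(-9,-1) top-left  bias=+0
    (6,2)@(13, 5): e=[-64,0,128] → ·  [on edge]
    (5,6)@(11, 13): e=[4,6,54] → #
    (6,6)@(13, 13): e=[16,-8,56] → ·
    (3,7)@(7, 15): e=[0,32,32] → #  [on edge]
    (4,7)@(9, 15): e=[12,18,34] → #
    (6,7)@(13, 15): e=[36,-10,38] → ·
    (2,8)@(5, 17): e=[8,44,12] → #
    (6,8)@(13, 17): e=[56,-12,20] → ·
    (2,9)@(5, 19): e=[28,42,-6] → ·
    (3,9)@(7, 19): e=[40,28,-4] → ·
    (4,9)@(9, 19): e=[52,14,-2] → ·
    (5,9)@(11, 19): e=[64,0,0] → ·  [on edge]
  covered (8 px):
    · · · · · · ·
    · · · · · · ·
    · · · · · · ·
    · · · · · · ·
    · · · · · · ·
    · · · · · · ·
    · · · · · # ·
    · · · # # # ·
    · · # # # # ·
    · · · · · · ·
T1:
  2·area = 158
  edge (3, 0)→(10, 18): d=(7,18) right/bottom  bias=-1
  edge (10, 18)→(2, 20): d=(-8,2) right/bottom  bias=-1
  edge (2, 20)→(3, 0): d=(1,-20) top-left  bias=+0
    (1,0)@(3, 1): e=[7,150,1] → #
    (2,0)@(5, 1): e=[-29,146,41] → ·
    (1,1)@(3, 3): e=[21,134,3] → #
    (2,1)@(5, 3): e=[-15,130,43] → ·
    (1,2)@(3, 5): e=[35,118,5] → #
    (2,2)@(5, 5): e=[-1,114,45] → ·
    (1,3)@(3, 7): e=[49,102,7] → #
    (2,3)@(5, 7): e=[13,98,47] → #
    (3,3)@(7, 7): e=[-23,94,87] → ·
    (1,4)@(3, 9): e=[63,86,9] → #
    (3,4)@(7, 9): e=[-9,78,89] → ·
    (1,5)@(3, 11): e=[77,70,11] → #
  covered (22 px):
    · # · · · · ·
    · # · · · · ·
    · # · · · · ·
    · # # · · · ·
    · # # · · · ·
    · # # # · · ·
    · # # # · · ·
    · # # # · · ·
    · # # # # · ·
    · # # · · · ·
T2:
  2·area = 40
  edge (0, 12)→(2, 10): d=(2,-2) top-left  bias=+0
  edge (2, 10)→(14, 18): d=(12,8) right/bottom  bias=-1
  edge (14, 18)→(0, 12): d=(-14,-6) top-left  bias=+0
    (5,0)@(11, 1): e=[0,-180,220] → ·  [on edge]
    (4,1)@(9, 3): e=[0,-140,180] → ·  [on edge]
    (3,2)@(7, 5): e=[0,-100,140] → ·  [on edge]
    (2,3)@(5, 7): e=[0,-60,100] → ·  [on edge]
    (1,4)@(3, 9): e=[0,-20,60] → ·  [on edge]
    (0,5)@(1, 11): e=[0,20,20] → #  [on edge]
    (1,5)@(3, 11): e=[4,4,32] → #
    (2,5)@(5, 11): e=[8,-12,44] → ·
    (0,6)@(1, 13): e=[4,44,-8] → ·
    (1,6)@(3, 13): e=[8,28,4] → #
    (2,6)@(5, 13): e=[12,12,16] → #
    (3,6)@(7, 13): e=[16,-4,28] → ·
    (3,7)@(7, 15): e=[20,20,0] → #  [on edge]
  covered (6 px):
    · · · · · · ·
    · · · · · · ·
    · · · · · · ·
    · · · · · · ·
    · · · · · · ·
    # # · · · · ·
    · # # · · · ·
    · · · # # · ·
    · · · · · · ·
    · · · · · · ·
T3:
  2·area = 38  (B↔C swapped to make it positive)
  edge (12, 6)→(3, 17): d=(-9,11) right/bottom  bias=-1
  edge (3, 17)→(2, 14): d=(-1,-3) top-left  bias=+0
  edge (2, 14)→(12, 6): d=(10,-8) top-left  bias=+0
    (5,3)@(11, 7): e=[2,34,2] → #
    (6,3)@(13, 7): e=[-20,40,18] → ·
    (4,4)@(9, 9): e=[6,26,6] → #
    (5,4)@(11, 9): e=[-16,32,22] → ·
    (0,5)@(1, 11): e=[76,0,-38] → ·  [on edge]
    (3,5)@(7, 11): e=[10,18,10] → #
    (4,5)@(9, 11): e=[-12,24,26] → ·
    (2,6)@(5, 13): e=[14,10,14] → #
    (3,6)@(7, 13): e=[-8,16,30] → ·
    (1,7)@(3, 15): e=[18,2,18] → #
    (2,7)@(5, 15): e=[-4,8,34] → ·
    (1,8)@(3, 17): e=[0,0,38] → ·  [on edge]
  covered (5 px):
    · · · · · · ·
    · · · · · · ·
    · · · · · · ·
    · · · · · # ·
    · · · · # · ·
    · · · # · · ·
    · · # · · · ·
    · # · · · · ·
    · · · · · · ·
    · · · · · · ·
T4:
  2·area = 12
  edge (12, 0)→(6, 14): d=(-6,14) right/bottom  bias=-1
  edge (6, 14)→(6, 12): d=(0,-2) top-left  bias=+0
  edge (6, 12)→(12, 0): d=(6,-12) top-left  bias=+0
    (4,3)@(9, 7): e=[0,6,6] → ·  [on edge]
    (3,5)@(7, 11): e=[4,2,6] → #
    (4,5)@(9, 11): e=[-24,6,30] → ·
    (3,6)@(7, 13): e=[-8,2,18] → ·
  covered (1 px):
    · · · · · · ·
    · · · · · · ·
    · · · · · · ·
    · · · · · · ·
    · · · · · · ·
    · · · # · · ·
    · · · · · · ·
    · · · · · · ·
    · · · · · · ·
    · · · · · · ·

Final: [[1,0],[1,1],[1,2],[1,3],[2,3],[1,4],[2,4],[1,5],[2,5],[3,5],[1,6],[2,6],[3,6],[1,7],[2,7],[3,7],[1,8],[2,8],[3,8],[4,8],[1,9],[2,9]]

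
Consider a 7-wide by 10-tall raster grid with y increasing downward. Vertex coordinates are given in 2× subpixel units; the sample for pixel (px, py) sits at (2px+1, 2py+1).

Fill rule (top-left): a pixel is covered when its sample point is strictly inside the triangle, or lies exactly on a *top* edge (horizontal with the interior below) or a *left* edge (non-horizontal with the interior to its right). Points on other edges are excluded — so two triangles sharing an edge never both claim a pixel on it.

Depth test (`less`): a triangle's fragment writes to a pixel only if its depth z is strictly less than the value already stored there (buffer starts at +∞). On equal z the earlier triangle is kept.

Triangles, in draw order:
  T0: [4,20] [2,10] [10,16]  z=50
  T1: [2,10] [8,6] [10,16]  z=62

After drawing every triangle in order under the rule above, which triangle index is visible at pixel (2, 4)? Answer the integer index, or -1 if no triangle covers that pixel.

T0:
  2·area = 68
  edge (4, 20)→(2, 10): d=(-2,-10) top-left  bias=+0
  edge (2, 10)→(10, 16): d=(8,6) right/bottom  bias=-1
  edge (10, 16)→(4, 20): d=(-6,4) right/bottom  bias=-1
    (0,2)@(1, 5): e=[0,-34,102] → ·  [on edge]
    (1,5)@(3, 11): e=[8,2,58] → #
    (2,5)@(5, 11): e=[28,-10,50] → ·
    (1,6)@(3, 13): e=[4,18,46] → #
    (2,6)@(5, 13): e=[24,6,38] → #
    (3,6)@(7, 13): e=[44,-6,30] → ·
    (1,7)@(3, 15): e=[0,34,34] → #  [on edge]
    (3,7)@(7, 15): e=[40,10,18] → #
    (4,7)@(9, 15): e=[60,-2,10] → ·
    (1,8)@(3, 17): e=[-4,50,22] → ·
    (2,8)@(5, 17): e=[16,38,14] → #
    (4,8)@(9, 17): e=[56,14,-2] → ·
  covered (9 px):
    · · · · · · ·
    · · · · · · ·
    · · · · · · ·
    · · · · · · ·
    · · · · · · ·
    · # · · · · ·
    · # # · · · ·
    · # # # · · ·
    · · # # · · ·
    · · # · · · ·
T1:
  2·area = 68
  edge (2, 10)→(8, 6): d=(6,-4) top-left  bias=+0
  edge (8, 6)→(10, 16): d=(2,10) right/bottom  bias=-1
  edge (10, 16)→(2, 10): d=(-8,-6) top-left  bias=+0
    (3,0)@(7, 1): e=[-34,0,102] → ·  [on edge]
    (3,3)@(7, 7): e=[2,12,54] → #
    (4,3)@(9, 7): e=[10,-8,66] → ·
    (2,4)@(5, 9): e=[6,36,26] → #
    (4,4)@(9, 9): e=[22,-4,50] → ·
    (2,5)@(5, 11): e=[18,40,10] → #
    (4,5)@(9, 11): e=[34,0,34] → ·  [on edge]
    (2,6)@(5, 13): e=[30,44,-6] → ·
    (3,6)@(7, 13): e=[38,24,6] → #
    (4,6)@(9, 13): e=[46,4,18] → #
    (5,6)@(11, 13): e=[54,-16,30] → ·
    (3,7)@(7, 15): e=[50,28,-10] → ·
  covered (8 px):
    · · · · · · ·
    · · · · · · ·
    · · · · · · ·
    · · · # · · ·
    · · # # · · ·
    · · # # · · ·
    · · · # # · ·
    · · · · # · ·
    · · · · · · ·
    · · · · · · ·

Z-buffer (winner per pixel, '.' = empty):
  . . . . . . .
  . . . . . . .
  . . . . . . .
  . . . 1 . . .
  . . 1 1 . . .
  . 0 1 1 . . .
  . 0 0 1 1 . .
  . 0 0 0 1 . .
  . . 0 0 . . .
  . . 0 . . . .

Final: 1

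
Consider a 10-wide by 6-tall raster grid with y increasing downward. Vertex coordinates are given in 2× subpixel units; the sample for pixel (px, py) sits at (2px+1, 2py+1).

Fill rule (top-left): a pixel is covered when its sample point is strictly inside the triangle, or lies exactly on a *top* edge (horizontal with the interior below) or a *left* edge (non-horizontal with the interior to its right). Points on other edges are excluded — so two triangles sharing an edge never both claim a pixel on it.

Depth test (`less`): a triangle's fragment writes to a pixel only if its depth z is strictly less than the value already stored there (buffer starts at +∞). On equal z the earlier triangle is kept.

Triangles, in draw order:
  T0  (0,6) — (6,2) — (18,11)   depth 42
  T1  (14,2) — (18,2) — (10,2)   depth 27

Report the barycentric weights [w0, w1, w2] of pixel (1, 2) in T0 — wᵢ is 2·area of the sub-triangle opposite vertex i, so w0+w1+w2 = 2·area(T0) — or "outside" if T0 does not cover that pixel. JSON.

T0:
  2·area = 102
  edge (0, 6)→(6, 2): d=(6,-4) top-left  bias=+0
  edge (6, 2)→(18, 11): d=(12,9) right/bottom  bias=-1
  edge (18, 11)→(0, 6): d=(-18,-5) top-left  bias=+0
    (2,1)@(5, 3): e=[2,21,79] → █
    (3,1)@(7, 3): e=[10,3,89] → █
    (4,1)@(9, 3): e=[18,-15,99] → ·
    (1,2)@(3, 5): e=[6,63,33] → █
    (4,2)@(9, 5): e=[30,9,63] → █
    (5,2)@(11, 5): e=[38,-9,73] → ·
    (1,3)@(3, 7): e=[18,87,-3] → ·
    (2,3)@(5, 7): e=[26,69,7] → █
    (5,3)@(11, 7): e=[50,15,37] → █
    (6,3)@(13, 7): e=[58,-3,47] → ·
    (2,4)@(5, 9): e=[38,93,-29] → ·
    (3,4)@(7, 9): e=[46,75,-19] → ·
  covered (13 px):
    · · · · · · · · · ·
    · · █ █ · · · · · ·
    · █ █ █ █ · · · · ·
    · · █ █ █ █ · · · ·
    · · · · · █ █ █ · ·
    · · · · · · · · · ·
T1:
  degenerate (2·area = 0) — covers nothing

Answer: [63,33,6]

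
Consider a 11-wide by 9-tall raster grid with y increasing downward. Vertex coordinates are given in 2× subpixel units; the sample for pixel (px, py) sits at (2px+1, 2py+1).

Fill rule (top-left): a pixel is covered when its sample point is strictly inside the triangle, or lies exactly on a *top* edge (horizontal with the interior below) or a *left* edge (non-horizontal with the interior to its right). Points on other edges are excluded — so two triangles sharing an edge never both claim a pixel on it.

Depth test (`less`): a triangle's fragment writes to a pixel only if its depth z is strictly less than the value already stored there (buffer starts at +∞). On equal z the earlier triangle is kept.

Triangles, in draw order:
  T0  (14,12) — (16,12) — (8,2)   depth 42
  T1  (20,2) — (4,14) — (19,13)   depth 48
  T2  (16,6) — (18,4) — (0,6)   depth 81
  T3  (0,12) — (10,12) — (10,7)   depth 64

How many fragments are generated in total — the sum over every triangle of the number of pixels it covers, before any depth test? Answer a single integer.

T0:
  2·area = 20  (B↔C swapped to make it positive)
  edge (14, 12)→(8, 2): d=(-6,-10) top-left  bias=+0
  edge (8, 2)→(16, 12): d=(8,10) right/bottom  bias=-1
  edge (16, 12)→(14, 12): d=(-2,0) right/bottom  bias=-1
    (5,3)@(11, 7): e=[0,10,10] → █  [on edge]
    (6,3)@(13, 7): e=[20,-10,10] → ·
    (5,4)@(11, 9): e=[-12,26,6] → ·
    (6,4)@(13, 9): e=[8,6,6] → █
    (7,4)@(15, 9): e=[28,-14,6] → ·
    (6,5)@(13, 11): e=[-4,22,2] → ·
    (7,5)@(15, 11): e=[16,2,2] → █
    (8,5)@(17, 11): e=[36,-18,2] → ·
    (7,6)@(15, 13): e=[4,18,-2] → ·
    (8,8)@(17, 17): e=[0,30,-10] → ·  [on edge]
  covered (3 px):
    · · · · · · · · · · ·
    · · · · · · · · · · ·
    · · · · · · · · · · ·
    · · · · · █ · · · · ·
    · · · · · · █ · · · ·
    · · · · · · · █ · · ·
    · · · · · · · · · · ·
    · · · · · · · · · · ·
    · · · · · · · · · · ·
T1:
  2·area = 164  (B↔C swapped to make it positive)
  edge (20, 2)→(19, 13): d=(-1,11) right/bottom  bias=-1
  edge (19, 13)→(4, 14): d=(-15,1) right/bottom  bias=-1
  edge (4, 14)→(20, 2): d=(16,-12) top-left  bias=+0
    (9,1)@(19, 3): e=[10,150,4] → █
    (10,1)@(21, 3): e=[-12,148,28] → ·
    (8,2)@(17, 5): e=[30,122,12] → █
    (10,2)@(21, 5): e=[-14,118,60] → ·
    (7,3)@(15, 7): e=[50,94,20] → █
    (10,3)@(21, 7): e=[-16,88,92] → ·
    (5,4)@(11, 9): e=[92,68,4] → █
    (6,4)@(13, 9): e=[70,66,28] → █
    (10,4)@(21, 9): e=[-18,58,124] → ·
    (4,5)@(9, 11): e=[112,40,12] → █
    (10,5)@(21, 11): e=[-20,28,156] → ·
    (3,6)@(7, 13): e=[132,12,20] → █
    (9,6)@(19, 13): e=[0,0,164] → ·  [on edge]
  covered (23 px):
    · · · · · · · · · · ·
    · · · · · · · · · █ ·
    · · · · · · · · █ █ ·
    · · · · · · · █ █ █ ·
    · · · · · █ █ █ █ █ ·
    · · · · █ █ █ █ █ █ ·
    · · · █ █ █ █ █ █ · ·
    · · · · · · · · · · ·
    · · · · · · · · · · ·
T2:
  2·area = 32  (B↔C swapped to make it positive)
  edge (16, 6)→(0, 6): d=(-16,0) right/bottom  bias=-1
  edge (0, 6)→(18, 4): d=(18,-2) top-left  bias=+0
  edge (18, 4)→(16, 6): d=(-2,2) right/bottom  bias=-1
    (10,0)@(21, 1): e=[80,-48,0] → ·  [on edge]
    (9,1)@(19, 3): e=[48,-16,0] → ·  [on edge]
    (4,2)@(9, 5): e=[16,0,16] → █  [on edge]
    (5,2)@(11, 5): e=[16,4,12] → █
    (6,2)@(13, 5): e=[16,8,8] → █
    (7,2)@(15, 5): e=[16,12,4] → █
    (8,2)@(17, 5): e=[16,16,0] → ·  [on edge]
    (4,3)@(9, 7): e=[-16,36,12] → ·
    (5,3)@(11, 7): e=[-16,40,8] → ·
    (6,3)@(13, 7): e=[-16,44,4] → ·
    (7,3)@(15, 7): e=[-16,48,0] → ·  [on edge]
    (6,4)@(13, 9): e=[-48,80,0] → ·  [on edge]
    (5,5)@(11, 11): e=[-80,112,0] → ·  [on edge]
    (4,6)@(9, 13): e=[-112,144,0] → ·  [on edge]
    (3,7)@(7, 15): e=[-144,176,0] → ·  [on edge]
    (2,8)@(5, 17): e=[-176,208,0] → ·  [on edge]
  covered (4 px):
    · · · · · · · · · · ·
    · · · · · · · · · · ·
    · · · · █ █ █ █ · · ·
    · · · · · · · · · · ·
    · · · · · · · · · · ·
    · · · · · · · · · · ·
    · · · · · · · · · · ·
    · · · · · · · · · · ·
    · · · · · · · · · · ·
T3:
  2·area = 50  (B↔C swapped to make it positive)
  edge (0, 12)→(10, 7): d=(10,-5) top-left  bias=+0
  edge (10, 7)→(10, 12): d=(0,5) right/bottom  bias=-1
  edge (10, 12)→(0, 12): d=(-10,0) right/bottom  bias=-1
    (3,4)@(7, 9): e=[5,15,30] → █
    (4,4)@(9, 9): e=[15,5,30] → █
    (5,4)@(11, 9): e=[25,-5,30] → ·
    (1,5)@(3, 11): e=[5,35,10] → █
    (2,5)@(5, 11): e=[15,25,10] → █
    (5,5)@(11, 11): e=[45,-5,10] → ·
    (1,6)@(3, 13): e=[25,35,-10] → ·
    (2,6)@(5, 13): e=[35,25,-10] → ·
    (3,6)@(7, 13): e=[45,15,-10] → ·
    (4,6)@(9, 13): e=[55,5,-10] → ·
  covered (6 px):
    · · · · · · · · · · ·
    · · · · · · · · · · ·
    · · · · · · · · · · ·
    · · · · · · · · · · ·
    · · · █ █ · · · · · ·
    · █ █ █ █ · · · · · ·
    · · · · · · · · · · ·
    · · · · · · · · · · ·
    · · · · · · · · · · ·

Result: 36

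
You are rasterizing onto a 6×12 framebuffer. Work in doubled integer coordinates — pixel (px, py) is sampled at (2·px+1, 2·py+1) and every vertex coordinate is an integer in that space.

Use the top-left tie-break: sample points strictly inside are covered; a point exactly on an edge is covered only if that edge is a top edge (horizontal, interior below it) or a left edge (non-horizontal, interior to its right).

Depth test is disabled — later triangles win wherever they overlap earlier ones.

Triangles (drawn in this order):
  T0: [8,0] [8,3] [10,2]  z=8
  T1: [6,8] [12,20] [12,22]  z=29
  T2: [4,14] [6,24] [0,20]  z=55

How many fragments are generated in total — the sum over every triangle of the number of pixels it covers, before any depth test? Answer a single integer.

T0:
  2·area = 6  (B↔C swapped to make it positive)
  edge (8, 0)→(10, 2): d=(2,2) right/bottom  bias=-1
  edge (10, 2)→(8, 3): d=(-2,1) right/bottom  bias=-1
  edge (8, 3)→(8, 0): d=(0,-3) top-left  bias=+0
    (4,0)@(9, 1): e=[0,3,3] → ·  [on edge]
    (5,1)@(11, 3): e=[0,-3,9] → ·  [on edge]
  covered (0 px):
    · · · · · ·
    · · · · · ·
    · · · · · ·
    · · · · · ·
    · · · · · ·
    · · · · · ·
    · · · · · ·
    · · · · · ·
    · · · · · ·
    · · · · · ·
    · · · · · ·
    · · · · · ·
T1:
  2·area = 12
  edge (6, 8)→(12, 20): d=(6,12) right/bottom  bias=-1
  edge (12, 20)→(12, 22): d=(0,2) right/bottom  bias=-1
  edge (12, 22)→(6, 8): d=(-6,-14) top-left  bias=+0
    (1,0)@(3, 1): e=[-6,18,0] → ·  [on edge]
    (4,7)@(9, 15): e=[6,6,0] → #  [on edge]
    (5,7)@(11, 15): e=[-18,2,28] → ·
    (4,8)@(9, 17): e=[18,6,-12] → ·
    (5,9)@(11, 19): e=[6,2,4] → #
    (5,10)@(11, 21): e=[18,2,-8] → ·
  covered (2 px):
    · · · · · ·
    · · · · · ·
    · · · · · ·
    · · · · · ·
    · · · · · ·
    · · · · · ·
    · · · · · ·
    · · · · # ·
    · · · · · ·
    · · · · · #
    · · · · · ·
    · · · · · ·
T2:
  2·area = 52
  edge (4, 14)→(6, 24): d=(2,10) right/bottom  bias=-1
  edge (6, 24)→(0, 20): d=(-6,-4) top-left  bias=+0
  edge (0, 20)→(4, 14): d=(4,-6) top-left  bias=+0
    (1,4)@(3, 9): e=[0,78,-26] → ·  [on edge]
    (1,8)@(3, 17): e=[16,30,6] → #
    (2,8)@(5, 17): e=[-4,38,18] → ·
    (0,9)@(1, 19): e=[40,10,2] → #
    (2,9)@(5, 19): e=[0,26,26] → ·  [on edge]
    (0,10)@(1, 21): e=[44,-2,10] → ·
    (1,10)@(3, 21): e=[24,6,22] → #
    (2,10)@(5, 21): e=[4,14,34] → #
    (3,10)@(7, 21): e=[-16,22,46] → ·
    (1,11)@(3, 23): e=[28,-6,30] → ·
    (2,11)@(5, 23): e=[8,2,42] → #
    (3,11)@(7, 23): e=[-12,10,54] → ·
  covered (6 px):
    · · · · · ·
    · · · · · ·
    · · · · · ·
    · · · · · ·
    · · · · · ·
    · · · · · ·
    · · · · · ·
    · · · · · ·
    · # · · · ·
    # # · · · ·
    · # # · · ·
    · · # · · ·

Answer: 8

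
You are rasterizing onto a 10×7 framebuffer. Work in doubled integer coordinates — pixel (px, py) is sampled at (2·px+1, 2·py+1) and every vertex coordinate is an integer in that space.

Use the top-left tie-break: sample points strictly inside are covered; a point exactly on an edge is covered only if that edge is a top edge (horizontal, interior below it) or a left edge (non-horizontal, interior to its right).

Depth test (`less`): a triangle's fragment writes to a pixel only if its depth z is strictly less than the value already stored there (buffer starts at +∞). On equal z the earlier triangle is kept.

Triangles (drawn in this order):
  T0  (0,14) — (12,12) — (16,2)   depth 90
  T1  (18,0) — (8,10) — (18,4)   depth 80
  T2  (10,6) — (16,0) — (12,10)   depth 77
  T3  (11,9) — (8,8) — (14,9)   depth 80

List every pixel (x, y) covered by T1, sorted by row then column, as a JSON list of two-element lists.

T0:
  2·area = 112  (B↔C swapped to make it positive)
  edge (0, 14)→(16, 2): d=(16,-12) top-left  bias=+0
  edge (16, 2)→(12, 12): d=(-4,10) right/bottom  bias=-1
  edge (12, 12)→(0, 14): d=(-12,2) right/bottom  bias=-1
    (7,1)@(15, 3): e=[4,6,102] → X
    (8,1)@(17, 3): e=[28,-14,98] → .
    (6,2)@(13, 5): e=[12,18,82] → X
    (7,2)@(15, 5): e=[36,-2,78] → .
    (5,3)@(11, 7): e=[20,30,62] → X
    (7,3)@(15, 7): e=[68,-10,54] → .
    (3,4)@(7, 9): e=[4,62,46] → X
    (4,4)@(9, 9): e=[28,42,42] → X
    (7,4)@(15, 9): e=[100,-18,30] → .
    (2,5)@(5, 11): e=[12,74,26] → X
    (6,5)@(13, 11): e=[108,-6,10] → .
    (1,6)@(3, 13): e=[20,86,6] → X
  covered (14 px):
    . . . . . . . . . .
    . . . . . . . X . .
    . . . . . . X . . .
    . . . . . X X . . .
    . . . X X X X . . .
    . . X X X X . . . .
    . X X . . . . . . .
T1:
  2·area = 40  (B↔C swapped to make it positive)
  edge (18, 0)→(18, 4): d=(0,4) right/bottom  bias=-1
  edge (18, 4)→(8, 10): d=(-10,6) right/bottom  bias=-1
  edge (8, 10)→(18, 0): d=(10,-10) top-left  bias=+0
    (8,0)@(17, 1): e=[4,36,0] → X  [on edge]
    (9,0)@(19, 1): e=[-4,24,20] → .
    (7,1)@(15, 3): e=[12,28,0] → X  [on edge]
    (9,1)@(19, 3): e=[-4,4,40] → .
    (6,2)@(13, 5): e=[20,20,0] → X  [on edge]
    (8,2)@(17, 5): e=[4,-4,40] → .
    (5,3)@(11, 7): e=[28,12,0] → X  [on edge]
    (6,3)@(13, 7): e=[20,0,20] → .  [on edge]
    (7,3)@(15, 7): e=[12,-12,40] → .
    (4,4)@(9, 9): e=[36,4,0] → X  [on edge]
    (5,4)@(11, 9): e=[28,-8,20] → .
    (3,5)@(7, 11): e=[44,-4,0] → .  [on edge]
    (1,6)@(3, 13): e=[60,0,-20] → .  [on edge]
    (2,6)@(5, 13): e=[52,-12,0] → .  [on edge]
  covered (7 px):
    . . . . . . . . X .
    . . . . . . . X X .
    . . . . . . X X . .
    . . . . . X . . . .
    . . . . X . . . . .
    . . . . . . . . . .
    . . . . . . . . . .
T2:
  2·area = 36
  edge (10, 6)→(16, 0): d=(6,-6) top-left  bias=+0
  edge (16, 0)→(12, 10): d=(-4,10) right/bottom  bias=-1
  edge (12, 10)→(10, 6): d=(-2,-4) top-left  bias=+0
    (7,0)@(15, 1): e=[0,6,30] → X  [on edge]
    (8,0)@(17, 1): e=[12,-14,38] → .
    (6,1)@(13, 3): e=[0,18,18] → X  [on edge]
    (7,1)@(15, 3): e=[12,-2,26] → .
    (5,2)@(11, 5): e=[0,30,6] → X  [on edge]
    (7,2)@(15, 5): e=[24,-10,22] → .
    (4,3)@(9, 7): e=[0,42,-6] → .  [on edge]
    (5,3)@(11, 7): e=[12,22,2] → X
    (7,3)@(15, 7): e=[36,-18,18] → .
    (3,4)@(7, 9): e=[0,54,-18] → .  [on edge]
    (5,4)@(11, 9): e=[24,14,-2] → .
    (6,4)@(13, 9): e=[36,-6,6] → .
    (2,5)@(5, 11): e=[0,66,-30] → .  [on edge]
    (1,6)@(3, 13): e=[0,78,-42] → .  [on edge]
  covered (6 px):
    . . . . . . . X . .
    . . . . . . X . . .
    . . . . . X X . . .
    . . . . . X X . . .
    . . . . . . . . . .
    . . . . . . . . . .
    . . . . . . . . . .
T3:
  2·area = 3
  edge (11, 9)→(8, 8): d=(-3,-1) top-left  bias=+0
  edge (8, 8)→(14, 9): d=(6,1) right/bottom  bias=-1
  edge (14, 9)→(11, 9): d=(-3,0) right/bottom  bias=-1
    (2,3)@(5, 7): e=[0,-3,6] → .  [on edge]
    (0,4)@(1, 9): e=[-10,13,0] → .  [on edge]
    (1,4)@(3, 9): e=[-8,11,0] → .  [on edge]
    (2,4)@(5, 9): e=[-6,9,0] → .  [on edge]
    (3,4)@(7, 9): e=[-4,7,0] → .  [on edge]
    (4,4)@(9, 9): e=[-2,5,0] → .  [on edge]
    (5,4)@(11, 9): e=[0,3,0] → .  [on edge]
    (6,4)@(13, 9): e=[2,1,0] → .  [on edge]
    (7,4)@(15, 9): e=[4,-1,0] → .  [on edge]
    (8,4)@(17, 9): e=[6,-3,0] → .  [on edge]
    (9,4)@(19, 9): e=[8,-5,0] → .  [on edge]
    (8,5)@(17, 11): e=[0,9,-6] → .  [on edge]
  covered (0 px):
    . . . . . . . . . .
    . . . . . . . . . .
    . . . . . . . . . .
    . . . . . . . . . .
    . . . . . . . . . .
    . . . . . . . . . .
    . . . . . . . . . .

Result: [[8,0],[7,1],[8,1],[6,2],[7,2],[5,3],[4,4]]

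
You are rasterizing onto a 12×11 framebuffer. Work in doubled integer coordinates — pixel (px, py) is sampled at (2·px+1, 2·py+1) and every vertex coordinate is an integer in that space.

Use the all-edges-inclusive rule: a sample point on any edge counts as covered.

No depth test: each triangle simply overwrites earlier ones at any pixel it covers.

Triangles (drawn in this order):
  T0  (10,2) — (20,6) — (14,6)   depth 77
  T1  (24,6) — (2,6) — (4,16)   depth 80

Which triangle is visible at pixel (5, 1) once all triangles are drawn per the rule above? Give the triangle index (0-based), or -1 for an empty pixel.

T0:
  2·area = 24
  edge (10, 2)→(20, 6): d=(10,4) inclusive
  edge (20, 6)→(14, 6): d=(-6,0) inclusive
  edge (14, 6)→(10, 2): d=(-4,-4) inclusive
    (4,0)@(9, 1): e=[-6,30,0] → ·  [on edge]
    (5,1)@(11, 3): e=[6,18,0] → █  [on edge]
    (6,1)@(13, 3): e=[-2,18,8] → ·
    (5,2)@(11, 5): e=[26,6,-8] → ·
    (6,2)@(13, 5): e=[18,6,0] → █  [on edge]
    (7,2)@(15, 5): e=[10,6,8] → █
    (8,2)@(17, 5): e=[2,6,16] → █
    (9,2)@(19, 5): e=[-6,6,24] → ·
    (6,3)@(13, 7): e=[38,-6,-8] → ·
    (7,3)@(15, 7): e=[30,-6,0] → ·  [on edge]
    (8,3)@(17, 7): e=[22,-6,8] → ·
    (8,4)@(17, 9): e=[42,-18,0] → ·  [on edge]
    (9,5)@(19, 11): e=[54,-30,0] → ·  [on edge]
    (10,6)@(21, 13): e=[66,-42,0] → ·  [on edge]
    (11,7)@(23, 15): e=[78,-54,0] → ·  [on edge]
  covered (4 px):
    · · · · · · · · · · · ·
    · · · · · █ · · · · · ·
    · · · · · · █ █ █ · · ·
    · · · · · · · · · · · ·
    · · · · · · · · · · · ·
    · · · · · · · · · · · ·
    · · · · · · · · · · · ·
    · · · · · · · · · · · ·
    · · · · · · · · · · · ·
    · · · · · · · · · · · ·
    · · · · · · · · · · · ·
T1:
  2·area = 220  (B↔C swapped to make it positive)
  edge (24, 6)→(4, 16): d=(-20,10) inclusive
  edge (4, 16)→(2, 6): d=(-2,-10) inclusive
  edge (2, 6)→(24, 6): d=(22,0) inclusive
    (0,0)@(1, 1): e=[330,0,-110] → ·  [on edge]
    (1,3)@(3, 7): e=[190,8,22] → █
    (2,3)@(5, 7): e=[170,28,22] → █
    (3,3)@(7, 7): e=[150,48,22] → █
    (4,3)@(9, 7): e=[130,68,22] → █
    (5,3)@(11, 7): e=[110,88,22] → █
    (6,3)@(13, 7): e=[90,108,22] → █
    (7,3)@(15, 7): e=[70,128,22] → █
    (8,3)@(17, 7): e=[50,148,22] → █
    (9,3)@(19, 7): e=[30,168,22] → █
    (10,3)@(21, 7): e=[10,188,22] → █
    (11,3)@(23, 7): e=[-10,208,22] → ·
    (1,5)@(3, 11): e=[110,0,110] → █  [on edge]
    (2,10)@(5, 21): e=[-110,0,330] → ·  [on edge]
  covered (28 px):
    · · · · · · · · · · · ·
    · · · · · · · · · · · ·
    · · · · · · · · · · · ·
    · █ █ █ █ █ █ █ █ █ █ ·
    · █ █ █ █ █ █ █ █ · · ·
    · █ █ █ █ █ █ · · · · ·
    · · █ █ █ · · · · · · ·
    · · █ · · · · · · · · ·
    · · · · · · · · · · · ·
    · · · · · · · · · · · ·
    · · · · · · · · · · · ·

Z-buffer (winner per pixel, '.' = empty):
  . . . . . . . . . . . .
  . . . . . 0 . . . . . .
  . . . . . . 0 0 0 . . .
  . 1 1 1 1 1 1 1 1 1 1 .
  . 1 1 1 1 1 1 1 1 . . .
  . 1 1 1 1 1 1 . . . . .
  . . 1 1 1 . . . . . . .
  . . 1 . . . . . . . . .
  . . . . . . . . . . . .
  . . . . . . . . . . . .
  . . . . . . . . . . . .

Result: 0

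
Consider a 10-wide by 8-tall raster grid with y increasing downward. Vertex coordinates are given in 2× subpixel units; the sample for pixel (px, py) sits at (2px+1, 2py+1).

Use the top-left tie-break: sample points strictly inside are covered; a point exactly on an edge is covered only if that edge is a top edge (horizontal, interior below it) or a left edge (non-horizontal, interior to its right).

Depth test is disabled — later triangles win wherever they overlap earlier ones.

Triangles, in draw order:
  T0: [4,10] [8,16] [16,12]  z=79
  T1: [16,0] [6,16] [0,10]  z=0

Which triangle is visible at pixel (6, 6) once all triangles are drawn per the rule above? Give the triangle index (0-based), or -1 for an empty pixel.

T0:
  2·area = 64  (B↔C swapped to make it positive)
  edge (4, 10)→(16, 12): d=(12,2) right/bottom  bias=-1
  edge (16, 12)→(8, 16): d=(-8,4) right/bottom  bias=-1
  edge (8, 16)→(4, 10): d=(-4,-6) top-left  bias=+0
    (2,5)@(5, 11): e=[10,52,2] → █
    (3,5)@(7, 11): e=[6,44,14] → █
    (4,5)@(9, 11): e=[2,36,26] → █
    (5,5)@(11, 11): e=[-2,28,38] → ·
    (2,6)@(5, 13): e=[34,36,-6] → ·
    (3,6)@(7, 13): e=[30,28,6] → █
    (5,6)@(11, 13): e=[22,12,30] → █
    (6,6)@(13, 13): e=[18,4,42] → █
    (7,6)@(15, 13): e=[14,-4,54] → ·
    (3,7)@(7, 15): e=[54,12,-2] → ·
    (4,7)@(9, 15): e=[50,4,10] → █
    (5,7)@(11, 15): e=[46,-4,22] → ·
  covered (8 px):
    · · · · · · · · · ·
    · · · · · · · · · ·
    · · · · · · · · · ·
    · · · · · · · · · ·
    · · · · · · · · · ·
    · · █ █ █ · · · · ·
    · · · █ █ █ █ · · ·
    · · · · █ · · · · ·
T1:
  2·area = 156
  edge (16, 0)→(6, 16): d=(-10,16) right/bottom  bias=-1
  edge (6, 16)→(0, 10): d=(-6,-6) top-left  bias=+0
  edge (0, 10)→(16, 0): d=(16,-10) top-left  bias=+0
    (7,0)@(15, 1): e=[6,144,6] → █
    (8,0)@(17, 1): e=[-26,156,26] → ·
    (6,1)@(13, 3): e=[18,120,18] → █
    (7,1)@(15, 3): e=[-14,132,38] → ·
    (4,2)@(9, 5): e=[62,84,10] → █
    (5,2)@(11, 5): e=[30,96,30] → █
    (6,2)@(13, 5): e=[-2,108,50] → ·
    (2,3)@(5, 7): e=[106,48,2] → █
    (3,3)@(7, 7): e=[74,60,22] → █
    (6,3)@(13, 7): e=[-22,96,82] → ·
    (1,4)@(3, 9): e=[118,24,14] → █
    (5,4)@(11, 9): e=[-10,72,94] → ·
    (0,5)@(1, 11): e=[130,0,26] → █  [on edge]
    (1,6)@(3, 13): e=[78,0,78] → █  [on edge]
    (2,7)@(5, 15): e=[26,0,130] → █  [on edge]
  covered (21 px):
    · · · · · · · █ · ·
    · · · · · · █ · · ·
    · · · · █ █ · · · ·
    · · █ █ █ █ · · · ·
    · █ █ █ █ · · · · ·
    █ █ █ █ █ · · · · ·
    · █ █ █ · · · · · ·
    · · █ · · · · · · ·

Z-buffer (winner per pixel, '.' = empty):
  . . . . . . . 1 . .
  . . . . . . 1 . . .
  . . . . 1 1 . . . .
  . . 1 1 1 1 . . . .
  . 1 1 1 1 . . . . .
  1 1 1 1 1 . . . . .
  . 1 1 1 0 0 0 . . .
  . . 1 . 0 . . . . .

Result: 0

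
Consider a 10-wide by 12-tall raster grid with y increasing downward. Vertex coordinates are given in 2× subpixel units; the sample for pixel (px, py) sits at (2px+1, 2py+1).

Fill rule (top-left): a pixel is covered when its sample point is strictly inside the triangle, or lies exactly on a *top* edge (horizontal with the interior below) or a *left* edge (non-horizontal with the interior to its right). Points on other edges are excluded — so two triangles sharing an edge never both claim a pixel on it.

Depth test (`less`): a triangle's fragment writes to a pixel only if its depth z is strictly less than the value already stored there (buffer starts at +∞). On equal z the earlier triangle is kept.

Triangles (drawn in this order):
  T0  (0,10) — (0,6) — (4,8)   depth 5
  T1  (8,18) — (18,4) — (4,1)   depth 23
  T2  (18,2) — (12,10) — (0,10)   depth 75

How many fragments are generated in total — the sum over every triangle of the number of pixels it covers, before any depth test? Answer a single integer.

T0:
  2·area = 16
  edge (0, 10)→(0, 6): d=(0,-4) top-left  bias=+0
  edge (0, 6)→(4, 8): d=(4,2) right/bottom  bias=-1
  edge (4, 8)→(0, 10): d=(-4,2) right/bottom  bias=-1
    (0,3)@(1, 7): e=[4,2,10] → █
    (1,3)@(3, 7): e=[12,-2,6] → ·
    (0,4)@(1, 9): e=[4,10,2] → █
    (1,4)@(3, 9): e=[12,6,-2] → ·
    (0,5)@(1, 11): e=[4,18,-6] → ·
  covered (2 px):
    · · · · · · · · · ·
    · · · · · · · · · ·
    · · · · · · · · · ·
    █ · · · · · · · · ·
    █ · · · · · · · · ·
    · · · · · · · · · ·
    · · · · · · · · · ·
    · · · · · · · · · ·
    · · · · · · · · · ·
    · · · · · · · · · ·
    · · · · · · · · · ·
    · · · · · · · · · ·
T1:
  2·area = 226  (B↔C swapped to make it positive)
  edge (8, 18)→(4, 1): d=(-4,-17) top-left  bias=+0
  edge (4, 1)→(18, 4): d=(14,3) right/bottom  bias=-1
  edge (18, 4)→(8, 18): d=(-10,14) right/bottom  bias=-1
    (2,1)@(5, 3): e=[9,25,192] → █
    (3,1)@(7, 3): e=[43,19,164] → █
    (4,1)@(9, 3): e=[77,13,136] → █
    (5,1)@(11, 3): e=[111,7,108] → █
    (6,1)@(13, 3): e=[145,1,80] → █
    (7,1)@(15, 3): e=[179,-5,52] → ·
    (2,2)@(5, 5): e=[1,53,172] → █
    (7,2)@(15, 5): e=[171,23,32] → █
    (8,2)@(17, 5): e=[205,17,4] → █
    (9,2)@(19, 5): e=[239,11,-24] → ·
    (2,3)@(5, 7): e=[-7,81,152] → ·
    (3,3)@(7, 7): e=[27,75,124] → █
    (6,5)@(13, 11): e=[113,113,0] → ·  [on edge]
  covered (28 px):
    · · · · · · · · · ·
    · · █ █ █ █ █ · · ·
    · · █ █ █ █ █ █ █ ·
    · · · █ █ █ █ █ · ·
    · · · █ █ █ █ · · ·
    · · · █ █ █ · · · ·
    · · · █ █ █ · · · ·
    · · · · █ · · · · ·
    · · · · · · · · · ·
    · · · · · · · · · ·
    · · · · · · · · · ·
    · · · · · · · · · ·
T2:
  2·area = 96
  edge (18, 2)→(12, 10): d=(-6,8) right/bottom  bias=-1
  edge (12, 10)→(0, 10): d=(-12,0) right/bottom  bias=-1
  edge (0, 10)→(18, 2): d=(18,-8) top-left  bias=+0
    (8,1)@(17, 3): e=[2,84,10] → █
    (9,1)@(19, 3): e=[-14,84,26] → ·
    (6,2)@(13, 5): e=[22,60,14] → █
    (7,2)@(15, 5): e=[6,60,30] → █
    (8,2)@(17, 5): e=[-10,60,46] → ·
    (3,3)@(7, 7): e=[58,36,2] → █
    (4,3)@(9, 7): e=[42,36,18] → █
    (5,3)@(11, 7): e=[26,36,34] → █
    (7,3)@(15, 7): e=[-6,36,66] → ·
    (1,4)@(3, 9): e=[78,12,6] → █
    (2,4)@(5, 9): e=[62,12,22] → █
    (6,4)@(13, 9): e=[-2,12,86] → ·
  covered (12 px):
    · · · · · · · · · ·
    · · · · · · · · █ ·
    · · · · · · █ █ · ·
    · · · █ █ █ █ · · ·
    · █ █ █ █ █ · · · ·
    · · · · · · · · · ·
    · · · · · · · · · ·
    · · · · · · · · · ·
    · · · · · · · · · ·
    · · · · · · · · · ·
    · · · · · · · · · ·
    · · · · · · · · · ·

Final: 42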